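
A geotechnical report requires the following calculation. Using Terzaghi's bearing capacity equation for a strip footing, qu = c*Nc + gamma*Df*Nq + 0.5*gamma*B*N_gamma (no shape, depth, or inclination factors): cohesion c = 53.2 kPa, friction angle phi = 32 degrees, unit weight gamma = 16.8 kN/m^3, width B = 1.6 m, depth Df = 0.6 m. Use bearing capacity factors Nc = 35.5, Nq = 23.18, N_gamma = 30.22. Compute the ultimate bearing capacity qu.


Result: 2528.41 kPa

Derivation:
Compute qu = c*Nc + gamma*Df*Nq + 0.5*gamma*B*N_gamma
Term 1: 53.2 * 35.5 = 1888.6
Term 2: 16.8 * 0.6 * 23.18 = 233.6544
Term 3: 0.5 * 16.8 * 1.6 * 30.22 = 406.1568
qu = 1888.6 + 233.6544 + 406.1568
qu = 2528.41 kPa


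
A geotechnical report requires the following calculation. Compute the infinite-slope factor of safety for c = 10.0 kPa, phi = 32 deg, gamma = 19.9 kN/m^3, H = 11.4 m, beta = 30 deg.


Using Fs = c / (gamma*H*sin(beta)*cos(beta)) + tan(phi)/tan(beta)
Cohesion contribution = 10.0 / (19.9*11.4*sin(30)*cos(30))
Cohesion contribution = 0.101799
Friction contribution = tan(32)/tan(30) = 1.08231
Fs = 0.101799 + 1.08231
Fs = 1.184


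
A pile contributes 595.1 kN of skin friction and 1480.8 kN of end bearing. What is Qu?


Using Qu = Qf + Qb
Qu = 595.1 + 1480.8
Qu = 2075.9 kN


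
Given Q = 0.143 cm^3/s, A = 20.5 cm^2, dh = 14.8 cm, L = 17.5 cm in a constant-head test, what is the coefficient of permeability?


Result: 0.008248 cm/s

Derivation:
Compute hydraulic gradient:
i = dh / L = 14.8 / 17.5 = 0.845714
Then apply Darcy's law:
k = Q / (A * i)
k = 0.143 / (20.5 * 0.845714)
k = 0.143 / 17.3371
k = 0.008248 cm/s


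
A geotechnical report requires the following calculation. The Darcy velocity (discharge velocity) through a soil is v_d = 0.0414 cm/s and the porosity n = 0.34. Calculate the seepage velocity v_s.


Using v_s = v_d / n
v_s = 0.0414 / 0.34
v_s = 0.12176 cm/s


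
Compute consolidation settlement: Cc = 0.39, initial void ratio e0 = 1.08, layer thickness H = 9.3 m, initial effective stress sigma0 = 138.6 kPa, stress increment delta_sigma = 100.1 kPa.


Using Sc = Cc * H / (1 + e0) * log10((sigma0 + delta_sigma) / sigma0)
Stress ratio = (138.6 + 100.1) / 138.6 = 1.72222
log10(1.72222) = 0.236089
Cc * H / (1 + e0) = 0.39 * 9.3 / (1 + 1.08) = 1.74375
Sc = 1.74375 * 0.236089
Sc = 0.4117 m


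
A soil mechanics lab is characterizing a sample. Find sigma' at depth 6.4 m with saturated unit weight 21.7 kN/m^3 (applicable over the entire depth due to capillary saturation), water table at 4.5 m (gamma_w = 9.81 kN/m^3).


Result: 120.24 kPa

Derivation:
Total stress = gamma_sat * depth
sigma = 21.7 * 6.4 = 138.88 kPa
Pore water pressure u = gamma_w * (depth - d_wt)
u = 9.81 * (6.4 - 4.5) = 18.639 kPa
Effective stress = sigma - u
sigma' = 138.88 - 18.639 = 120.24 kPa


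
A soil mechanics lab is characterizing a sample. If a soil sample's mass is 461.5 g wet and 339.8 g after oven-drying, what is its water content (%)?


Using w = (m_wet - m_dry) / m_dry * 100
m_wet - m_dry = 461.5 - 339.8 = 121.7 g
w = 121.7 / 339.8 * 100
w = 35.82 %


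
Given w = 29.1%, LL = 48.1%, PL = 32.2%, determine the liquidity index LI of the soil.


Result: -0.195

Derivation:
First compute the plasticity index:
PI = LL - PL = 48.1 - 32.2 = 15.9
Then compute the liquidity index:
LI = (w - PL) / PI
LI = (29.1 - 32.2) / 15.9
LI = -0.195


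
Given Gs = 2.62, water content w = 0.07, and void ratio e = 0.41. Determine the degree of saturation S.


Using S = Gs * w / e
S = 2.62 * 0.07 / 0.41
S = 0.4473


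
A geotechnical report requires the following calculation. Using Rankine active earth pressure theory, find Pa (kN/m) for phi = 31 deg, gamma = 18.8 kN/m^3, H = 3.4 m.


Result: 34.78 kN/m

Derivation:
Compute active earth pressure coefficient:
Ka = tan^2(45 - phi/2) = tan^2(29.5) = 0.320099
Compute active force:
Pa = 0.5 * Ka * gamma * H^2
Pa = 0.5 * 0.320099 * 18.8 * 3.4^2
Pa = 34.78 kN/m


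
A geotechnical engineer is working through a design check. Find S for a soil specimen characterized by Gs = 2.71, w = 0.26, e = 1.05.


Result: 0.671

Derivation:
Using S = Gs * w / e
S = 2.71 * 0.26 / 1.05
S = 0.671


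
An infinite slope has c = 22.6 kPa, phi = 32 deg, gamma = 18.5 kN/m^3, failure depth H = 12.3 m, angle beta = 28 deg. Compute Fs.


Using Fs = c / (gamma*H*sin(beta)*cos(beta)) + tan(phi)/tan(beta)
Cohesion contribution = 22.6 / (18.5*12.3*sin(28)*cos(28))
Cohesion contribution = 0.2396
Friction contribution = tan(32)/tan(28) = 1.17521
Fs = 0.2396 + 1.17521
Fs = 1.415


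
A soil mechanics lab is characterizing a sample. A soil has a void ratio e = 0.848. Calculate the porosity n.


Using the relation n = e / (1 + e)
n = 0.848 / (1 + 0.848)
n = 0.848 / 1.848
n = 0.4589


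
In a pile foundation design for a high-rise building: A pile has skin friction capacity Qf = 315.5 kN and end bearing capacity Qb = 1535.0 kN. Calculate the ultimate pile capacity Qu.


Using Qu = Qf + Qb
Qu = 315.5 + 1535.0
Qu = 1850.5 kN


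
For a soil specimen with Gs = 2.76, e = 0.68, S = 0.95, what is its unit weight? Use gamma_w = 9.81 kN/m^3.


Using gamma = gamma_w * (Gs + S*e) / (1 + e)
Numerator: Gs + S*e = 2.76 + 0.95*0.68 = 3.406
Denominator: 1 + e = 1 + 0.68 = 1.68
gamma = 9.81 * 3.406 / 1.68
gamma = 19.889 kN/m^3


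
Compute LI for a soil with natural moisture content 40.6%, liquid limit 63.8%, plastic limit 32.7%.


First compute the plasticity index:
PI = LL - PL = 63.8 - 32.7 = 31.1
Then compute the liquidity index:
LI = (w - PL) / PI
LI = (40.6 - 32.7) / 31.1
LI = 0.254


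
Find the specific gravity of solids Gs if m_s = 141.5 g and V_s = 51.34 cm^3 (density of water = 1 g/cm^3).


Result: 2.756

Derivation:
Using Gs = m_s / (V_s * rho_w)
Since rho_w = 1 g/cm^3:
Gs = 141.5 / 51.34
Gs = 2.756


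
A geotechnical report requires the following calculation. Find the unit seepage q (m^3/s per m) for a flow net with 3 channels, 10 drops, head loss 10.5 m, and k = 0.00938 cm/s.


Convert k to m/s for unit consistency with H:
k = 0.00938 cm/s = 0.00938 / 100 m/s = 9.38e-05 m/s
Using q = k * H * Nf / Nd
Nf / Nd = 3 / 10 = 0.3
q = 9.38e-05 * 10.5 * 0.3
q = 0.0002955 m^3/s per m


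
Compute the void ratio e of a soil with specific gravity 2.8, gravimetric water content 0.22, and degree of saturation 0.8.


Using the relation e = Gs * w / S
e = 2.8 * 0.22 / 0.8
e = 0.77


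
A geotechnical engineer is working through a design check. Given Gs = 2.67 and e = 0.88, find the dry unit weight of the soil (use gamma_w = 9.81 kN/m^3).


Using gamma_d = Gs * gamma_w / (1 + e)
gamma_d = 2.67 * 9.81 / (1 + 0.88)
gamma_d = 2.67 * 9.81 / 1.88
gamma_d = 13.932 kN/m^3


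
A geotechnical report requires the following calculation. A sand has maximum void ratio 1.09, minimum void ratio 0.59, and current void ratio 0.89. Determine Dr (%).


Using Dr = (e_max - e) / (e_max - e_min) * 100
e_max - e = 1.09 - 0.89 = 0.2
e_max - e_min = 1.09 - 0.59 = 0.5
Dr = 0.2 / 0.5 * 100
Dr = 40.0 %


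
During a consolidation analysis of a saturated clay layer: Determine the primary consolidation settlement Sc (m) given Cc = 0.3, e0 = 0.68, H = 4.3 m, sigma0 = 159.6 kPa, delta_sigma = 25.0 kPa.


Using Sc = Cc * H / (1 + e0) * log10((sigma0 + delta_sigma) / sigma0)
Stress ratio = (159.6 + 25.0) / 159.6 = 1.15664
log10(1.15664) = 0.0631988
Cc * H / (1 + e0) = 0.3 * 4.3 / (1 + 0.68) = 0.767857
Sc = 0.767857 * 0.0631988
Sc = 0.0485 m


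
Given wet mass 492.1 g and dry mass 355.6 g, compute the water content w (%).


Using w = (m_wet - m_dry) / m_dry * 100
m_wet - m_dry = 492.1 - 355.6 = 136.5 g
w = 136.5 / 355.6 * 100
w = 38.39 %


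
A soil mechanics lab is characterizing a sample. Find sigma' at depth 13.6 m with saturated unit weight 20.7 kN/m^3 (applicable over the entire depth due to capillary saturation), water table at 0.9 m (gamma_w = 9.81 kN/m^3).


Total stress = gamma_sat * depth
sigma = 20.7 * 13.6 = 281.52 kPa
Pore water pressure u = gamma_w * (depth - d_wt)
u = 9.81 * (13.6 - 0.9) = 124.587 kPa
Effective stress = sigma - u
sigma' = 281.52 - 124.587 = 156.93 kPa


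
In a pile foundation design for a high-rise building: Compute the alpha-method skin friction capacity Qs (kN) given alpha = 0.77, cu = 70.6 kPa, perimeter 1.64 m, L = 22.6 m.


Result: 2014.87 kN

Derivation:
Using Qs = alpha * cu * perimeter * L
Qs = 0.77 * 70.6 * 1.64 * 22.6
Qs = 2014.87 kN


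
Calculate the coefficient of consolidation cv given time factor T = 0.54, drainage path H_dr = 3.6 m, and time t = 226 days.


Result: 0.03097 m^2/day

Derivation:
Using cv = T * H_dr^2 / t
H_dr^2 = 3.6^2 = 12.96
cv = 0.54 * 12.96 / 226
cv = 0.03097 m^2/day


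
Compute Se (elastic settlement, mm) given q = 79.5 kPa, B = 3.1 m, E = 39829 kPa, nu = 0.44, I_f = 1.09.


Using Se = q * B * (1 - nu^2) * I_f / E
1 - nu^2 = 1 - 0.44^2 = 0.8064
Se = 79.5 * 3.1 * 0.8064 * 1.09 / 39829
Se = 0.005439 m
Convert to mm: Se = 0.005439 * 1000 = 5.439 mm


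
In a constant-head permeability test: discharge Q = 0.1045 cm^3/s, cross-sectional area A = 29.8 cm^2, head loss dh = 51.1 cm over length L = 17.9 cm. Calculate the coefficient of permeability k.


Result: 0.001228 cm/s

Derivation:
Compute hydraulic gradient:
i = dh / L = 51.1 / 17.9 = 2.85475
Then apply Darcy's law:
k = Q / (A * i)
k = 0.1045 / (29.8 * 2.85475)
k = 0.1045 / 85.0715
k = 0.001228 cm/s


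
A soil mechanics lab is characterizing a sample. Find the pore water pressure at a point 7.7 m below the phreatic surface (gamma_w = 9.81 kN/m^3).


Using u = gamma_w * h_w
u = 9.81 * 7.7
u = 75.54 kPa


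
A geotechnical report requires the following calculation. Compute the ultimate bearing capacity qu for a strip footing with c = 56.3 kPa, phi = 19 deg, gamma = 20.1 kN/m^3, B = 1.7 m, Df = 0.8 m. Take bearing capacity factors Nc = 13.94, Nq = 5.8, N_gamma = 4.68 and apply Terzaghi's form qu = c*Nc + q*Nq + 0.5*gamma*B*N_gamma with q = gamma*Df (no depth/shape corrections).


Result: 958.04 kPa

Derivation:
Compute qu = c*Nc + gamma*Df*Nq + 0.5*gamma*B*N_gamma
Term 1: 56.3 * 13.94 = 784.822
Term 2: 20.1 * 0.8 * 5.8 = 93.264
Term 3: 0.5 * 20.1 * 1.7 * 4.68 = 79.9578
qu = 784.822 + 93.264 + 79.9578
qu = 958.04 kPa


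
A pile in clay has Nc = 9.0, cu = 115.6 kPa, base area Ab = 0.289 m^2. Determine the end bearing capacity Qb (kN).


Using Qb = Nc * cu * Ab
Qb = 9.0 * 115.6 * 0.289
Qb = 300.68 kN


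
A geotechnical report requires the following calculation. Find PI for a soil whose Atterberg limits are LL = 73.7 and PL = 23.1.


Result: 50.6

Derivation:
Using PI = LL - PL
PI = 73.7 - 23.1
PI = 50.6


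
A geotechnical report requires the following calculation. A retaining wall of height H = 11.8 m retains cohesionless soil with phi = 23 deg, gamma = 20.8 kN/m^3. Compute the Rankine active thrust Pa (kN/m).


Result: 634.4 kN/m

Derivation:
Compute active earth pressure coefficient:
Ka = tan^2(45 - phi/2) = tan^2(33.5) = 0.438092
Compute active force:
Pa = 0.5 * Ka * gamma * H^2
Pa = 0.5 * 0.438092 * 20.8 * 11.8^2
Pa = 634.4 kN/m


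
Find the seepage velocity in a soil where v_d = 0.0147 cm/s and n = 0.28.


Using v_s = v_d / n
v_s = 0.0147 / 0.28
v_s = 0.0525 cm/s


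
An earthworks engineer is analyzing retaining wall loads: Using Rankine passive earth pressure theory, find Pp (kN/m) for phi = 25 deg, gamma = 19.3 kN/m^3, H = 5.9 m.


Compute passive earth pressure coefficient:
Kp = tan^2(45 + phi/2) = tan^2(57.5) = 2.463913
Compute passive force:
Pp = 0.5 * Kp * gamma * H^2
Pp = 0.5 * 2.463913 * 19.3 * 5.9^2
Pp = 827.67 kN/m


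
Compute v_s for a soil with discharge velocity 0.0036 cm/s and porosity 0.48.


Using v_s = v_d / n
v_s = 0.0036 / 0.48
v_s = 0.0075 cm/s


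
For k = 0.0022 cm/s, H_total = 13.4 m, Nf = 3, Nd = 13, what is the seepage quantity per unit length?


Convert k to m/s for unit consistency with H:
k = 0.0022 cm/s = 0.0022 / 100 m/s = 2.2e-05 m/s
Using q = k * H * Nf / Nd
Nf / Nd = 3 / 13 = 0.2308
q = 2.2e-05 * 13.4 * 0.2308
q = 6.803e-05 m^3/s per m


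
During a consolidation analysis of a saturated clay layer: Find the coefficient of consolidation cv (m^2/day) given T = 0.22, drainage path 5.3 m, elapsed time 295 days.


Result: 0.02095 m^2/day

Derivation:
Using cv = T * H_dr^2 / t
H_dr^2 = 5.3^2 = 28.09
cv = 0.22 * 28.09 / 295
cv = 0.02095 m^2/day


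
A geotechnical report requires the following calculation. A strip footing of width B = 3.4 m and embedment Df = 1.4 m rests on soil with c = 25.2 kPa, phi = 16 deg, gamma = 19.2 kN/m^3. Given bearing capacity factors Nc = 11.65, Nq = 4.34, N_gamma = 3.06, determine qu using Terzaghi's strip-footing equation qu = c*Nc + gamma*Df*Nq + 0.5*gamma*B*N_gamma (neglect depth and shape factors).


Result: 510.12 kPa

Derivation:
Compute qu = c*Nc + gamma*Df*Nq + 0.5*gamma*B*N_gamma
Term 1: 25.2 * 11.65 = 293.58
Term 2: 19.2 * 1.4 * 4.34 = 116.6592
Term 3: 0.5 * 19.2 * 3.4 * 3.06 = 99.8784
qu = 293.58 + 116.6592 + 99.8784
qu = 510.12 kPa


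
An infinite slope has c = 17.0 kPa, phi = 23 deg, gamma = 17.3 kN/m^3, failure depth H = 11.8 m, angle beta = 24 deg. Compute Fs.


Using Fs = c / (gamma*H*sin(beta)*cos(beta)) + tan(phi)/tan(beta)
Cohesion contribution = 17.0 / (17.3*11.8*sin(24)*cos(24))
Cohesion contribution = 0.224118
Friction contribution = tan(23)/tan(24) = 0.953386
Fs = 0.224118 + 0.953386
Fs = 1.178


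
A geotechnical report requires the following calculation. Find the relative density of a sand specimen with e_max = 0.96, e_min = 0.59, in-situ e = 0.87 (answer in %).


Result: 24.32 %

Derivation:
Using Dr = (e_max - e) / (e_max - e_min) * 100
e_max - e = 0.96 - 0.87 = 0.09
e_max - e_min = 0.96 - 0.59 = 0.37
Dr = 0.09 / 0.37 * 100
Dr = 24.32 %


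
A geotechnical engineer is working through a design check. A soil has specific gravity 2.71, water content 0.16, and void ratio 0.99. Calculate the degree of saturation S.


Result: 0.438

Derivation:
Using S = Gs * w / e
S = 2.71 * 0.16 / 0.99
S = 0.438


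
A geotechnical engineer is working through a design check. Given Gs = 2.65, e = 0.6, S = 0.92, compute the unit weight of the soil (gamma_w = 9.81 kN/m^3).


Using gamma = gamma_w * (Gs + S*e) / (1 + e)
Numerator: Gs + S*e = 2.65 + 0.92*0.6 = 3.202
Denominator: 1 + e = 1 + 0.6 = 1.6
gamma = 9.81 * 3.202 / 1.6
gamma = 19.632 kN/m^3


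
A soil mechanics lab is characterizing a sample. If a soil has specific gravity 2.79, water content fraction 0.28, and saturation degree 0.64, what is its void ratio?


Result: 1.2206

Derivation:
Using the relation e = Gs * w / S
e = 2.79 * 0.28 / 0.64
e = 1.2206


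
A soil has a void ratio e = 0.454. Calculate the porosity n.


Using the relation n = e / (1 + e)
n = 0.454 / (1 + 0.454)
n = 0.454 / 1.454
n = 0.3122


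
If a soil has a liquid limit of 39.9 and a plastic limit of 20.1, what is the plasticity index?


Using PI = LL - PL
PI = 39.9 - 20.1
PI = 19.8


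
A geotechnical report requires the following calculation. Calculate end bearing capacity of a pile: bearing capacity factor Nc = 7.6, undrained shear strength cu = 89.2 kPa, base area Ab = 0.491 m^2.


Result: 332.86 kN

Derivation:
Using Qb = Nc * cu * Ab
Qb = 7.6 * 89.2 * 0.491
Qb = 332.86 kN


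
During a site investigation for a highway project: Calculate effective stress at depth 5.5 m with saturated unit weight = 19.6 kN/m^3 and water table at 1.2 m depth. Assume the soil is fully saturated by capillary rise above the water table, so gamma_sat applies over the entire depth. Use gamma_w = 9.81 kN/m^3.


Result: 65.62 kPa

Derivation:
Total stress = gamma_sat * depth
sigma = 19.6 * 5.5 = 107.8 kPa
Pore water pressure u = gamma_w * (depth - d_wt)
u = 9.81 * (5.5 - 1.2) = 42.183 kPa
Effective stress = sigma - u
sigma' = 107.8 - 42.183 = 65.62 kPa


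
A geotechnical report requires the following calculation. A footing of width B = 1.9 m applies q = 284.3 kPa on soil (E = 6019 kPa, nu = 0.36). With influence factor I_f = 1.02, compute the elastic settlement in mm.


Result: 79.676 mm

Derivation:
Using Se = q * B * (1 - nu^2) * I_f / E
1 - nu^2 = 1 - 0.36^2 = 0.8704
Se = 284.3 * 1.9 * 0.8704 * 1.02 / 6019
Se = 0.079676 m
Convert to mm: Se = 0.079676 * 1000 = 79.676 mm


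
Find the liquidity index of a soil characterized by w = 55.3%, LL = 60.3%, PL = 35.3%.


First compute the plasticity index:
PI = LL - PL = 60.3 - 35.3 = 25.0
Then compute the liquidity index:
LI = (w - PL) / PI
LI = (55.3 - 35.3) / 25.0
LI = 0.8


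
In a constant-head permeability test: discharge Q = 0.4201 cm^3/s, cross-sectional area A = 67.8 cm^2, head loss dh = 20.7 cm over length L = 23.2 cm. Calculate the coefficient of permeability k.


Compute hydraulic gradient:
i = dh / L = 20.7 / 23.2 = 0.892241
Then apply Darcy's law:
k = Q / (A * i)
k = 0.4201 / (67.8 * 0.892241)
k = 0.4201 / 60.494
k = 0.006944 cm/s


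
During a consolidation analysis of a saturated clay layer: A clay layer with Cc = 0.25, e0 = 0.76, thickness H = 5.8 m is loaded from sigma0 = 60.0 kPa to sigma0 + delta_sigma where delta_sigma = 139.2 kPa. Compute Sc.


Using Sc = Cc * H / (1 + e0) * log10((sigma0 + delta_sigma) / sigma0)
Stress ratio = (60.0 + 139.2) / 60.0 = 3.32
log10(3.32) = 0.521138
Cc * H / (1 + e0) = 0.25 * 5.8 / (1 + 0.76) = 0.823864
Sc = 0.823864 * 0.521138
Sc = 0.4293 m


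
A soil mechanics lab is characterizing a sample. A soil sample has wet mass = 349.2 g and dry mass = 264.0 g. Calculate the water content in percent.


Using w = (m_wet - m_dry) / m_dry * 100
m_wet - m_dry = 349.2 - 264.0 = 85.2 g
w = 85.2 / 264.0 * 100
w = 32.27 %


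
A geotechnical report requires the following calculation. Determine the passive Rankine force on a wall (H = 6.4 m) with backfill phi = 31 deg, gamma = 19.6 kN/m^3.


Compute passive earth pressure coefficient:
Kp = tan^2(45 + phi/2) = tan^2(60.5) = 3.124035
Compute passive force:
Pp = 0.5 * Kp * gamma * H^2
Pp = 0.5 * 3.124035 * 19.6 * 6.4^2
Pp = 1254.01 kN/m


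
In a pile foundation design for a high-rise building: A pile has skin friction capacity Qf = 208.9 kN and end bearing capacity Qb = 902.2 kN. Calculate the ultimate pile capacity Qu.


Result: 1111.1 kN

Derivation:
Using Qu = Qf + Qb
Qu = 208.9 + 902.2
Qu = 1111.1 kN


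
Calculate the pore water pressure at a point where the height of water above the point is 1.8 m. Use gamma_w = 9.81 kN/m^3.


Result: 17.66 kPa

Derivation:
Using u = gamma_w * h_w
u = 9.81 * 1.8
u = 17.66 kPa


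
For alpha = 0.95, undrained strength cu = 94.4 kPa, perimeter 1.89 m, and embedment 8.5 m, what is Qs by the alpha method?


Using Qs = alpha * cu * perimeter * L
Qs = 0.95 * 94.4 * 1.89 * 8.5
Qs = 1440.71 kN


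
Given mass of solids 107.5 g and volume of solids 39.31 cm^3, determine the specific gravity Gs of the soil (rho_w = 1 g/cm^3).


Using Gs = m_s / (V_s * rho_w)
Since rho_w = 1 g/cm^3:
Gs = 107.5 / 39.31
Gs = 2.735


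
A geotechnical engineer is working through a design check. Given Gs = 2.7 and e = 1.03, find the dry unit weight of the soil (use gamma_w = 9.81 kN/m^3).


Using gamma_d = Gs * gamma_w / (1 + e)
gamma_d = 2.7 * 9.81 / (1 + 1.03)
gamma_d = 2.7 * 9.81 / 2.03
gamma_d = 13.048 kN/m^3


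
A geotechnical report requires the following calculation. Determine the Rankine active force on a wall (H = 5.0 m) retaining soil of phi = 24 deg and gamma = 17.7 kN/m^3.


Result: 93.31 kN/m

Derivation:
Compute active earth pressure coefficient:
Ka = tan^2(45 - phi/2) = tan^2(33.0) = 0.42173
Compute active force:
Pa = 0.5 * Ka * gamma * H^2
Pa = 0.5 * 0.42173 * 17.7 * 5.0^2
Pa = 93.31 kN/m


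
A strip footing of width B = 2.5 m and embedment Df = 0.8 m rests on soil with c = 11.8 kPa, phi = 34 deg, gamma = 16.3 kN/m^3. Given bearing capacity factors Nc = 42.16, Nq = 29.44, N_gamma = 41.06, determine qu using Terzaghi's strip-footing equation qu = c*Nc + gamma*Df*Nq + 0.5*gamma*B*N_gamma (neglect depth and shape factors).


Compute qu = c*Nc + gamma*Df*Nq + 0.5*gamma*B*N_gamma
Term 1: 11.8 * 42.16 = 497.488
Term 2: 16.3 * 0.8 * 29.44 = 383.8976
Term 3: 0.5 * 16.3 * 2.5 * 41.06 = 836.5975
qu = 497.488 + 383.8976 + 836.5975
qu = 1717.98 kPa


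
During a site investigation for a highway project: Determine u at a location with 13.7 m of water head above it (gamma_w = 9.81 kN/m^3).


Using u = gamma_w * h_w
u = 9.81 * 13.7
u = 134.4 kPa


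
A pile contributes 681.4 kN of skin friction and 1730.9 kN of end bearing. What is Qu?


Result: 2412.3 kN

Derivation:
Using Qu = Qf + Qb
Qu = 681.4 + 1730.9
Qu = 2412.3 kN


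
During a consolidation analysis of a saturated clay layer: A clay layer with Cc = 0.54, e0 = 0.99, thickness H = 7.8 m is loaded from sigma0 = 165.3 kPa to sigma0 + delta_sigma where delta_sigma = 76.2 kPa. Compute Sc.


Using Sc = Cc * H / (1 + e0) * log10((sigma0 + delta_sigma) / sigma0)
Stress ratio = (165.3 + 76.2) / 165.3 = 1.46098
log10(1.46098) = 0.164644
Cc * H / (1 + e0) = 0.54 * 7.8 / (1 + 0.99) = 2.11658
Sc = 2.11658 * 0.164644
Sc = 0.3485 m


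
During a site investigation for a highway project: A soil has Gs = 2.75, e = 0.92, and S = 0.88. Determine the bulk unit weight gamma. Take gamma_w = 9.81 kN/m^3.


Using gamma = gamma_w * (Gs + S*e) / (1 + e)
Numerator: Gs + S*e = 2.75 + 0.88*0.92 = 3.5596
Denominator: 1 + e = 1 + 0.92 = 1.92
gamma = 9.81 * 3.5596 / 1.92
gamma = 18.187 kN/m^3


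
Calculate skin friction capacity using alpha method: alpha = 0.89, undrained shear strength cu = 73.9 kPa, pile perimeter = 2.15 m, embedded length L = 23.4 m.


Using Qs = alpha * cu * perimeter * L
Qs = 0.89 * 73.9 * 2.15 * 23.4
Qs = 3308.94 kN


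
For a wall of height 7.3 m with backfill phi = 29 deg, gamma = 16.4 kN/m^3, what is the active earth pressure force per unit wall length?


Compute active earth pressure coefficient:
Ka = tan^2(45 - phi/2) = tan^2(30.5) = 0.346974
Compute active force:
Pa = 0.5 * Ka * gamma * H^2
Pa = 0.5 * 0.346974 * 16.4 * 7.3^2
Pa = 151.62 kN/m


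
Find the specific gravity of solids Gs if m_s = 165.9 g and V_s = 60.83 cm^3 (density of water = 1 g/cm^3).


Result: 2.727

Derivation:
Using Gs = m_s / (V_s * rho_w)
Since rho_w = 1 g/cm^3:
Gs = 165.9 / 60.83
Gs = 2.727


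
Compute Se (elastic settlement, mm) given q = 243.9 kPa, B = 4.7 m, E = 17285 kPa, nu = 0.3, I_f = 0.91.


Result: 54.919 mm

Derivation:
Using Se = q * B * (1 - nu^2) * I_f / E
1 - nu^2 = 1 - 0.3^2 = 0.91
Se = 243.9 * 4.7 * 0.91 * 0.91 / 17285
Se = 0.054919 m
Convert to mm: Se = 0.054919 * 1000 = 54.919 mm


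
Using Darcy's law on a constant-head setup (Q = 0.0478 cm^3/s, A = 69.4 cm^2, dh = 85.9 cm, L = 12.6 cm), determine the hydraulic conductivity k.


Compute hydraulic gradient:
i = dh / L = 85.9 / 12.6 = 6.81746
Then apply Darcy's law:
k = Q / (A * i)
k = 0.0478 / (69.4 * 6.81746)
k = 0.0478 / 473.132
k = 0.000101 cm/s


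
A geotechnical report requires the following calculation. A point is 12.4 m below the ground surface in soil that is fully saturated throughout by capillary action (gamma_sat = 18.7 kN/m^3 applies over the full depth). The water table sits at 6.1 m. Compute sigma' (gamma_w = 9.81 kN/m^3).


Total stress = gamma_sat * depth
sigma = 18.7 * 12.4 = 231.88 kPa
Pore water pressure u = gamma_w * (depth - d_wt)
u = 9.81 * (12.4 - 6.1) = 61.803 kPa
Effective stress = sigma - u
sigma' = 231.88 - 61.803 = 170.08 kPa


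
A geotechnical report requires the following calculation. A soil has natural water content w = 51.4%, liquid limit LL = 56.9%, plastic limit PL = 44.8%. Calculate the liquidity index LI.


First compute the plasticity index:
PI = LL - PL = 56.9 - 44.8 = 12.1
Then compute the liquidity index:
LI = (w - PL) / PI
LI = (51.4 - 44.8) / 12.1
LI = 0.545


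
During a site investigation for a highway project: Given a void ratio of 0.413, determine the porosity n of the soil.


Result: 0.2923

Derivation:
Using the relation n = e / (1 + e)
n = 0.413 / (1 + 0.413)
n = 0.413 / 1.413
n = 0.2923


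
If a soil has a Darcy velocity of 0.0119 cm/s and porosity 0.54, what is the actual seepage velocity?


Using v_s = v_d / n
v_s = 0.0119 / 0.54
v_s = 0.02204 cm/s


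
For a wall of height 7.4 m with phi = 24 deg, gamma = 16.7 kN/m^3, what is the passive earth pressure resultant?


Result: 1084.21 kN/m

Derivation:
Compute passive earth pressure coefficient:
Kp = tan^2(45 + phi/2) = tan^2(57.0) = 2.371184
Compute passive force:
Pp = 0.5 * Kp * gamma * H^2
Pp = 0.5 * 2.371184 * 16.7 * 7.4^2
Pp = 1084.21 kN/m


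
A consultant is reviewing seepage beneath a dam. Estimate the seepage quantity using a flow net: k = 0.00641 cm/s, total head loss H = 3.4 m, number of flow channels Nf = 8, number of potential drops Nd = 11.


Convert k to m/s for unit consistency with H:
k = 0.00641 cm/s = 0.00641 / 100 m/s = 6.41e-05 m/s
Using q = k * H * Nf / Nd
Nf / Nd = 8 / 11 = 0.7273
q = 6.41e-05 * 3.4 * 0.7273
q = 0.0001585 m^3/s per m


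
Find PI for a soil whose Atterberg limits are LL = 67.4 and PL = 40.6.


Result: 26.8

Derivation:
Using PI = LL - PL
PI = 67.4 - 40.6
PI = 26.8


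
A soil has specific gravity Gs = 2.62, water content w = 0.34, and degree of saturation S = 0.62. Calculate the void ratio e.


Using the relation e = Gs * w / S
e = 2.62 * 0.34 / 0.62
e = 1.4368


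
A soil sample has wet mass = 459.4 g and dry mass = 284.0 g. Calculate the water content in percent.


Using w = (m_wet - m_dry) / m_dry * 100
m_wet - m_dry = 459.4 - 284.0 = 175.4 g
w = 175.4 / 284.0 * 100
w = 61.76 %


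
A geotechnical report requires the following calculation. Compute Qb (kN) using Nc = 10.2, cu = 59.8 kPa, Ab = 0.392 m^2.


Using Qb = Nc * cu * Ab
Qb = 10.2 * 59.8 * 0.392
Qb = 239.1 kN


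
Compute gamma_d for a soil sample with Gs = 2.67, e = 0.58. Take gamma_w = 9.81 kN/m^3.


Result: 16.578 kN/m^3

Derivation:
Using gamma_d = Gs * gamma_w / (1 + e)
gamma_d = 2.67 * 9.81 / (1 + 0.58)
gamma_d = 2.67 * 9.81 / 1.58
gamma_d = 16.578 kN/m^3


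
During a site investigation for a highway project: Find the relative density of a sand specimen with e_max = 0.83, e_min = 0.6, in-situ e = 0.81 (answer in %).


Result: 8.7 %

Derivation:
Using Dr = (e_max - e) / (e_max - e_min) * 100
e_max - e = 0.83 - 0.81 = 0.02
e_max - e_min = 0.83 - 0.6 = 0.23
Dr = 0.02 / 0.23 * 100
Dr = 8.7 %


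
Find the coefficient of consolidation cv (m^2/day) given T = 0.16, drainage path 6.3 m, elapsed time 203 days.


Result: 0.03128 m^2/day

Derivation:
Using cv = T * H_dr^2 / t
H_dr^2 = 6.3^2 = 39.69
cv = 0.16 * 39.69 / 203
cv = 0.03128 m^2/day


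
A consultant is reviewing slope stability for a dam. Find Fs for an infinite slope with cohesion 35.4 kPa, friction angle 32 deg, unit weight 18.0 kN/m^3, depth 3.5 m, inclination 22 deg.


Result: 3.164

Derivation:
Using Fs = c / (gamma*H*sin(beta)*cos(beta)) + tan(phi)/tan(beta)
Cohesion contribution = 35.4 / (18.0*3.5*sin(22)*cos(22))
Cohesion contribution = 1.61779
Friction contribution = tan(32)/tan(22) = 1.54661
Fs = 1.61779 + 1.54661
Fs = 3.164


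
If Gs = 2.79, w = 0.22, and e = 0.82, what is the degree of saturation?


Result: 0.7485

Derivation:
Using S = Gs * w / e
S = 2.79 * 0.22 / 0.82
S = 0.7485


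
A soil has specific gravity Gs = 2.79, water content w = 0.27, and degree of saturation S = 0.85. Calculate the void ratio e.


Using the relation e = Gs * w / S
e = 2.79 * 0.27 / 0.85
e = 0.8862


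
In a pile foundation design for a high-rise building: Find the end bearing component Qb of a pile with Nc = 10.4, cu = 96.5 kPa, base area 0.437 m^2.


Using Qb = Nc * cu * Ab
Qb = 10.4 * 96.5 * 0.437
Qb = 438.57 kN


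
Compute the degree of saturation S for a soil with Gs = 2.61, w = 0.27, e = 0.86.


Using S = Gs * w / e
S = 2.61 * 0.27 / 0.86
S = 0.8194


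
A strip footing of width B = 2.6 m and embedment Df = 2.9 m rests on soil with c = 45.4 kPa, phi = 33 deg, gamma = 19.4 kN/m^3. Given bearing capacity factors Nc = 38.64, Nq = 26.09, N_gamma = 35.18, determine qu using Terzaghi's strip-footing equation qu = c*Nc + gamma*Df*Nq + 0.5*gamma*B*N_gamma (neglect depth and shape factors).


Result: 4109.32 kPa

Derivation:
Compute qu = c*Nc + gamma*Df*Nq + 0.5*gamma*B*N_gamma
Term 1: 45.4 * 38.64 = 1754.256
Term 2: 19.4 * 2.9 * 26.09 = 1467.8234
Term 3: 0.5 * 19.4 * 2.6 * 35.18 = 887.2396
qu = 1754.256 + 1467.8234 + 887.2396
qu = 4109.32 kPa


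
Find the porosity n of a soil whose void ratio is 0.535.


Using the relation n = e / (1 + e)
n = 0.535 / (1 + 0.535)
n = 0.535 / 1.535
n = 0.3485


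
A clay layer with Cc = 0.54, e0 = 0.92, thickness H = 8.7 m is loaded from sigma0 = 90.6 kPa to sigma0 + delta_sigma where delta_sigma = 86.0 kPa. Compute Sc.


Using Sc = Cc * H / (1 + e0) * log10((sigma0 + delta_sigma) / sigma0)
Stress ratio = (90.6 + 86.0) / 90.6 = 1.94923
log10(1.94923) = 0.289863
Cc * H / (1 + e0) = 0.54 * 8.7 / (1 + 0.92) = 2.44687
Sc = 2.44687 * 0.289863
Sc = 0.7093 m


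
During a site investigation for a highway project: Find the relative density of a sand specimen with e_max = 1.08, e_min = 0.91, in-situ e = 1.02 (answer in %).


Using Dr = (e_max - e) / (e_max - e_min) * 100
e_max - e = 1.08 - 1.02 = 0.06
e_max - e_min = 1.08 - 0.91 = 0.17
Dr = 0.06 / 0.17 * 100
Dr = 35.29 %


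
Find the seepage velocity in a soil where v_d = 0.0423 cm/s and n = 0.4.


Using v_s = v_d / n
v_s = 0.0423 / 0.4
v_s = 0.10575 cm/s


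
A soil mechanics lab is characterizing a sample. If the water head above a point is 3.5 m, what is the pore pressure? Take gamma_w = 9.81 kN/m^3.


Using u = gamma_w * h_w
u = 9.81 * 3.5
u = 34.34 kPa


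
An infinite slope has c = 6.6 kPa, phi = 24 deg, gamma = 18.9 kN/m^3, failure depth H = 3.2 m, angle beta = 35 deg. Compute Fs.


Using Fs = c / (gamma*H*sin(beta)*cos(beta)) + tan(phi)/tan(beta)
Cohesion contribution = 6.6 / (18.9*3.2*sin(35)*cos(35))
Cohesion contribution = 0.232261
Friction contribution = tan(24)/tan(35) = 0.635852
Fs = 0.232261 + 0.635852
Fs = 0.868


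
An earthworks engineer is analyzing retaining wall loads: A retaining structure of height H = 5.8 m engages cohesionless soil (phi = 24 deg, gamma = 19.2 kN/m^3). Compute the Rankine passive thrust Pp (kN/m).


Compute passive earth pressure coefficient:
Kp = tan^2(45 + phi/2) = tan^2(57.0) = 2.371184
Compute passive force:
Pp = 0.5 * Kp * gamma * H^2
Pp = 0.5 * 2.371184 * 19.2 * 5.8^2
Pp = 765.76 kN/m


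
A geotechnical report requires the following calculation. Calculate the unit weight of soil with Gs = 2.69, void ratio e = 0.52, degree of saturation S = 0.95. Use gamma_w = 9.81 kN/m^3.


Result: 20.549 kN/m^3

Derivation:
Using gamma = gamma_w * (Gs + S*e) / (1 + e)
Numerator: Gs + S*e = 2.69 + 0.95*0.52 = 3.184
Denominator: 1 + e = 1 + 0.52 = 1.52
gamma = 9.81 * 3.184 / 1.52
gamma = 20.549 kN/m^3


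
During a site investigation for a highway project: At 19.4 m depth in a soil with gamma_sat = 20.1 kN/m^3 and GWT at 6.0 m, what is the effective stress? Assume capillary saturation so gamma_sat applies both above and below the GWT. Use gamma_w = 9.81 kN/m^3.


Total stress = gamma_sat * depth
sigma = 20.1 * 19.4 = 389.94 kPa
Pore water pressure u = gamma_w * (depth - d_wt)
u = 9.81 * (19.4 - 6.0) = 131.454 kPa
Effective stress = sigma - u
sigma' = 389.94 - 131.454 = 258.49 kPa


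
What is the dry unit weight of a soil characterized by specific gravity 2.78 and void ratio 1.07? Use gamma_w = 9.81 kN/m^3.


Using gamma_d = Gs * gamma_w / (1 + e)
gamma_d = 2.78 * 9.81 / (1 + 1.07)
gamma_d = 2.78 * 9.81 / 2.07
gamma_d = 13.175 kN/m^3


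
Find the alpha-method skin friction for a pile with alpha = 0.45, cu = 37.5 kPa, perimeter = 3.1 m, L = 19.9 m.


Result: 1041.02 kN

Derivation:
Using Qs = alpha * cu * perimeter * L
Qs = 0.45 * 37.5 * 3.1 * 19.9
Qs = 1041.02 kN


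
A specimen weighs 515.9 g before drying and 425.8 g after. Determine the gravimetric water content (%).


Using w = (m_wet - m_dry) / m_dry * 100
m_wet - m_dry = 515.9 - 425.8 = 90.1 g
w = 90.1 / 425.8 * 100
w = 21.16 %


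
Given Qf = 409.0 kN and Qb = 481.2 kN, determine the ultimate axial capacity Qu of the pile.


Result: 890.2 kN

Derivation:
Using Qu = Qf + Qb
Qu = 409.0 + 481.2
Qu = 890.2 kN


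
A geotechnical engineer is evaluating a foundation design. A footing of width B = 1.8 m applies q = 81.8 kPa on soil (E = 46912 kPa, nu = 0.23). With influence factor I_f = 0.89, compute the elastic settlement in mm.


Using Se = q * B * (1 - nu^2) * I_f / E
1 - nu^2 = 1 - 0.23^2 = 0.9471
Se = 81.8 * 1.8 * 0.9471 * 0.89 / 46912
Se = 0.002646 m
Convert to mm: Se = 0.002646 * 1000 = 2.646 mm


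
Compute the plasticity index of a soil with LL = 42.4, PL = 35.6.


Result: 6.8

Derivation:
Using PI = LL - PL
PI = 42.4 - 35.6
PI = 6.8


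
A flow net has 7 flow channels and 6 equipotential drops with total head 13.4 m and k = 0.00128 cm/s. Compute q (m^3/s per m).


Convert k to m/s for unit consistency with H:
k = 0.00128 cm/s = 0.00128 / 100 m/s = 1.28e-05 m/s
Using q = k * H * Nf / Nd
Nf / Nd = 7 / 6 = 1.1667
q = 1.28e-05 * 13.4 * 1.1667
q = 0.0002001 m^3/s per m


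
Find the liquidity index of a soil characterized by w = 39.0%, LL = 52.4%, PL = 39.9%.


Result: -0.072

Derivation:
First compute the plasticity index:
PI = LL - PL = 52.4 - 39.9 = 12.5
Then compute the liquidity index:
LI = (w - PL) / PI
LI = (39.0 - 39.9) / 12.5
LI = -0.072


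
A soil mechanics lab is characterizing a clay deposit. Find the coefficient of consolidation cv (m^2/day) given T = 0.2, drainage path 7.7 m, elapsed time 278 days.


Result: 0.04265 m^2/day

Derivation:
Using cv = T * H_dr^2 / t
H_dr^2 = 7.7^2 = 59.29
cv = 0.2 * 59.29 / 278
cv = 0.04265 m^2/day


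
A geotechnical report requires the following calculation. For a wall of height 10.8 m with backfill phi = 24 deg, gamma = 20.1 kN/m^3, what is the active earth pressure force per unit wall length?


Compute active earth pressure coefficient:
Ka = tan^2(45 - phi/2) = tan^2(33.0) = 0.42173
Compute active force:
Pa = 0.5 * Ka * gamma * H^2
Pa = 0.5 * 0.42173 * 20.1 * 10.8^2
Pa = 494.37 kN/m


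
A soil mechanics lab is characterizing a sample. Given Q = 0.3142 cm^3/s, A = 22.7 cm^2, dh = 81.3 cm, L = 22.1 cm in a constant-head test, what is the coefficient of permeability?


Compute hydraulic gradient:
i = dh / L = 81.3 / 22.1 = 3.67873
Then apply Darcy's law:
k = Q / (A * i)
k = 0.3142 / (22.7 * 3.67873)
k = 0.3142 / 83.5072
k = 0.003763 cm/s


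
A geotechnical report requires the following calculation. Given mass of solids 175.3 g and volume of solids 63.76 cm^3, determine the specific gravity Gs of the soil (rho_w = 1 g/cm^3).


Using Gs = m_s / (V_s * rho_w)
Since rho_w = 1 g/cm^3:
Gs = 175.3 / 63.76
Gs = 2.749


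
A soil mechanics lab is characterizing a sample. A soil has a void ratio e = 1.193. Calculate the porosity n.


Using the relation n = e / (1 + e)
n = 1.193 / (1 + 1.193)
n = 1.193 / 2.193
n = 0.544


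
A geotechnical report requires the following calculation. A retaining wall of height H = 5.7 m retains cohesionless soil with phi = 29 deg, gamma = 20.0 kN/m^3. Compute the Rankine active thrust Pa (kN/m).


Compute active earth pressure coefficient:
Ka = tan^2(45 - phi/2) = tan^2(30.5) = 0.346974
Compute active force:
Pa = 0.5 * Ka * gamma * H^2
Pa = 0.5 * 0.346974 * 20.0 * 5.7^2
Pa = 112.73 kN/m


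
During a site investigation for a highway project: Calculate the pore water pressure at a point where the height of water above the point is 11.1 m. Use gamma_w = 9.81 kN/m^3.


Result: 108.89 kPa

Derivation:
Using u = gamma_w * h_w
u = 9.81 * 11.1
u = 108.89 kPa


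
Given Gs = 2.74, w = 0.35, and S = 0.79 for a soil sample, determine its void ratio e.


Using the relation e = Gs * w / S
e = 2.74 * 0.35 / 0.79
e = 1.2139


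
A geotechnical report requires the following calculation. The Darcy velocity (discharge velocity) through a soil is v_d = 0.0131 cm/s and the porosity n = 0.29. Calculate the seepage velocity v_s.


Result: 0.04517 cm/s

Derivation:
Using v_s = v_d / n
v_s = 0.0131 / 0.29
v_s = 0.04517 cm/s


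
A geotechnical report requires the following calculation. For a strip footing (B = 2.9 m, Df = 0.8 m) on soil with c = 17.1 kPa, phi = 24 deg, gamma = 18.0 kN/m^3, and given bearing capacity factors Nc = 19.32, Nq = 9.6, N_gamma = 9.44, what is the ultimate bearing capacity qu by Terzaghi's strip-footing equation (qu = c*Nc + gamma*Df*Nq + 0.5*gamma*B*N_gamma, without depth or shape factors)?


Compute qu = c*Nc + gamma*Df*Nq + 0.5*gamma*B*N_gamma
Term 1: 17.1 * 19.32 = 330.372
Term 2: 18.0 * 0.8 * 9.6 = 138.24
Term 3: 0.5 * 18.0 * 2.9 * 9.44 = 246.384
qu = 330.372 + 138.24 + 246.384
qu = 715.0 kPa


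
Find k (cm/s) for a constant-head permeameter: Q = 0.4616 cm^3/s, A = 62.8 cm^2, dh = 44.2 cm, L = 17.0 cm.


Compute hydraulic gradient:
i = dh / L = 44.2 / 17.0 = 2.6
Then apply Darcy's law:
k = Q / (A * i)
k = 0.4616 / (62.8 * 2.6)
k = 0.4616 / 163.28
k = 0.002827 cm/s


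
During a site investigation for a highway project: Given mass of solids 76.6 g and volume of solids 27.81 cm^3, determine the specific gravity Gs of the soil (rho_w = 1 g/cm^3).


Using Gs = m_s / (V_s * rho_w)
Since rho_w = 1 g/cm^3:
Gs = 76.6 / 27.81
Gs = 2.754


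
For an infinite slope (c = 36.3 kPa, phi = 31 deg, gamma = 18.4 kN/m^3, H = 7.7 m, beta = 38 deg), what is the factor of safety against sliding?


Using Fs = c / (gamma*H*sin(beta)*cos(beta)) + tan(phi)/tan(beta)
Cohesion contribution = 36.3 / (18.4*7.7*sin(38)*cos(38))
Cohesion contribution = 0.528109
Friction contribution = tan(31)/tan(38) = 0.769067
Fs = 0.528109 + 0.769067
Fs = 1.297


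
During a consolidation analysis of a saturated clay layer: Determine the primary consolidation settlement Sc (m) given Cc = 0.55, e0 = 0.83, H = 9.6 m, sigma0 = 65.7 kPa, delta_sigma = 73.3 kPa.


Using Sc = Cc * H / (1 + e0) * log10((sigma0 + delta_sigma) / sigma0)
Stress ratio = (65.7 + 73.3) / 65.7 = 2.11568
log10(2.11568) = 0.325449
Cc * H / (1 + e0) = 0.55 * 9.6 / (1 + 0.83) = 2.88525
Sc = 2.88525 * 0.325449
Sc = 0.939 m


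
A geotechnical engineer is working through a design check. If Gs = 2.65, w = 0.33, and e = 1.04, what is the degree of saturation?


Result: 0.8409

Derivation:
Using S = Gs * w / e
S = 2.65 * 0.33 / 1.04
S = 0.8409


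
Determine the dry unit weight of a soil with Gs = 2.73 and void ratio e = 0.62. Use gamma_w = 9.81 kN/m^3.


Using gamma_d = Gs * gamma_w / (1 + e)
gamma_d = 2.73 * 9.81 / (1 + 0.62)
gamma_d = 2.73 * 9.81 / 1.62
gamma_d = 16.532 kN/m^3


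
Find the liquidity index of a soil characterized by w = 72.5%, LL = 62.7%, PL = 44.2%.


First compute the plasticity index:
PI = LL - PL = 62.7 - 44.2 = 18.5
Then compute the liquidity index:
LI = (w - PL) / PI
LI = (72.5 - 44.2) / 18.5
LI = 1.53


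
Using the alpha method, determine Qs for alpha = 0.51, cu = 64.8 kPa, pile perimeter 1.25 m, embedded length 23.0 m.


Using Qs = alpha * cu * perimeter * L
Qs = 0.51 * 64.8 * 1.25 * 23.0
Qs = 950.13 kN


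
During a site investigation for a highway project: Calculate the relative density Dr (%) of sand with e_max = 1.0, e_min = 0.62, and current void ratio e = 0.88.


Result: 31.58 %

Derivation:
Using Dr = (e_max - e) / (e_max - e_min) * 100
e_max - e = 1.0 - 0.88 = 0.12
e_max - e_min = 1.0 - 0.62 = 0.38
Dr = 0.12 / 0.38 * 100
Dr = 31.58 %


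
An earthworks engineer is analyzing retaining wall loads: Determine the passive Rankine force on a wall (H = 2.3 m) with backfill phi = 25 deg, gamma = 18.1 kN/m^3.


Result: 117.96 kN/m

Derivation:
Compute passive earth pressure coefficient:
Kp = tan^2(45 + phi/2) = tan^2(57.5) = 2.463913
Compute passive force:
Pp = 0.5 * Kp * gamma * H^2
Pp = 0.5 * 2.463913 * 18.1 * 2.3^2
Pp = 117.96 kN/m
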